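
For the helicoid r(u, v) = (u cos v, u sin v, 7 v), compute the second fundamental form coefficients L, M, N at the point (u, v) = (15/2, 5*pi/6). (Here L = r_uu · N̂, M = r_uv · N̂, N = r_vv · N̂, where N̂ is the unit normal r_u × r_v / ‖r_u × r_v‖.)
L = 0;  M = -14*sqrt(421)/421;  N = 0

Compute the unit normal N̂(u, v) = (7*sin(v)/sqrt(u^2 + 49), -7*cos(v)/sqrt(u^2 + 49), u/sqrt(u^2 + 49)), and the second partials r_uu, r_uv, r_vv. Take dot products:
  L(u, v) = r_uu · N̂ = 0,
  M(u, v) = r_uv · N̂ = -7/sqrt(u^2 + 49),
  N(u, v) = r_vv · N̂ = 0.
Evaluating at (u, v) = (15/2, 5*pi/6):
  L = 0, M = -14*sqrt(421)/421, N = 0.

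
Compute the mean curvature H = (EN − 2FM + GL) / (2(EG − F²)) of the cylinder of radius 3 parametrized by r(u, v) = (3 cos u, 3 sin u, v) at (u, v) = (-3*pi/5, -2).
H = -1/6

With E = 9, F = 0, G = 1, L = -3, M = 0, N = 0, assemble
  H = (EN − 2FM + GL) / (2(EG − F²)) = -1/6.
At (u, v) = (-3*pi/5, -2): H = -1/6.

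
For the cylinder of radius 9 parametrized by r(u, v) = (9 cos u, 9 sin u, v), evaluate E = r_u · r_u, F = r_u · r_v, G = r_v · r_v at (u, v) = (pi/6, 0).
E = 81;  F = 0;  G = 1

Partials: r_u = (-9*sin(u), 9*cos(u), 0), r_v = (0, 0, 1). As functions of (u, v):
  E = r_u · r_u = 81,
  F = r_u · r_v = 0,
  G = r_v · r_v = 1.
Evaluating at (u, v) = (pi/6, 0): E = 81, F = 0, G = 1.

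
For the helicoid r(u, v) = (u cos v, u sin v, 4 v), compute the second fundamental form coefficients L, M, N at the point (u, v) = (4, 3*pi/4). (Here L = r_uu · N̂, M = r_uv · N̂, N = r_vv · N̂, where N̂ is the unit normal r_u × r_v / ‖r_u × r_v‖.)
L = 0;  M = -sqrt(2)/2;  N = 0

Compute the unit normal N̂(u, v) = (4*sin(v)/sqrt(u^2 + 16), -4*cos(v)/sqrt(u^2 + 16), u/sqrt(u^2 + 16)), and the second partials r_uu, r_uv, r_vv. Take dot products:
  L(u, v) = r_uu · N̂ = 0,
  M(u, v) = r_uv · N̂ = -4/sqrt(u^2 + 16),
  N(u, v) = r_vv · N̂ = 0.
Evaluating at (u, v) = (4, 3*pi/4):
  L = 0, M = -sqrt(2)/2, N = 0.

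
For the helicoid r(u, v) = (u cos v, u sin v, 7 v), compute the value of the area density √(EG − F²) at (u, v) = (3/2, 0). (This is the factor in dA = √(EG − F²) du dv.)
√(EG − F²)|_{(3/2, 0)} = sqrt(205)/2

E = 1, F = 0, G = u^2 + 49, so EG − F² = u^2 + 49. Taking the positive square root: √(EG − F²) = sqrt(u^2 + 49). At (u, v) = (3/2, 0): sqrt(205)/2.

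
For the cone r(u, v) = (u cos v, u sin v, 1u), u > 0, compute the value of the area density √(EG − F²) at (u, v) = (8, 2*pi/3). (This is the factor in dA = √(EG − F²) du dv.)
√(EG − F²)|_{(8, 2*pi/3)} = 8*sqrt(2)

E = 2, F = 0, G = u^2, so EG − F² = 2*u^2. Taking the positive square root: √(EG − F²) = sqrt(2)*Abs(u). At (u, v) = (8, 2*pi/3): 8*sqrt(2).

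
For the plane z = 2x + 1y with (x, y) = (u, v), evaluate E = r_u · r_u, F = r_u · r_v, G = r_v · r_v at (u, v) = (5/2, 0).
E = 5;  F = 2;  G = 2

Partials: r_u = (1, 0, 2), r_v = (0, 1, 1). As functions of (u, v):
  E = r_u · r_u = 5,
  F = r_u · r_v = 2,
  G = r_v · r_v = 2.
Evaluating at (u, v) = (5/2, 0): E = 5, F = 2, G = 2.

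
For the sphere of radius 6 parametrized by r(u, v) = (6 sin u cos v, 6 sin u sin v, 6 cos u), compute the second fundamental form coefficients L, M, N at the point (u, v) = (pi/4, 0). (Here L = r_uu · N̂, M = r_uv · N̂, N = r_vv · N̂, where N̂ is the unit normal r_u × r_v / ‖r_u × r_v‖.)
L = -6;  M = 0;  N = -3

Compute the unit normal N̂(u, v) = (sin(u)^2*cos(v)/Abs(sin(u)), sin(u)^2*sin(v)/Abs(sin(u)), sin(2*u)/(2*Abs(sin(u)))), and the second partials r_uu, r_uv, r_vv. Take dot products:
  L(u, v) = r_uu · N̂ = -6*sin(u)/Abs(sin(u)),
  M(u, v) = r_uv · N̂ = 0,
  N(u, v) = r_vv · N̂ = -6*sin(u)^3/Abs(sin(u)).
Evaluating at (u, v) = (pi/4, 0):
  L = -6, M = 0, N = -3.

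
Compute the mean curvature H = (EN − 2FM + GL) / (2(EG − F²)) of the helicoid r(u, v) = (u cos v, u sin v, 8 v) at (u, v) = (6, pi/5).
H = 0

With E = 1, F = 0, G = u^2 + 64, L = 0, M = -8/sqrt(u^2 + 64), N = 0, assemble
  H = (EN − 2FM + GL) / (2(EG − F²)) = 0.
At (u, v) = (6, pi/5): H = 0.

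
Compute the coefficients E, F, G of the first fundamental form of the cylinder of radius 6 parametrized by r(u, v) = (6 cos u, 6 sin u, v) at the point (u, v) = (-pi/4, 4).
E = 36;  F = 0;  G = 1

Partials: r_u = (-6*sin(u), 6*cos(u), 0), r_v = (0, 0, 1). As functions of (u, v):
  E = r_u · r_u = 36,
  F = r_u · r_v = 0,
  G = r_v · r_v = 1.
Evaluating at (u, v) = (-pi/4, 4): E = 36, F = 0, G = 1.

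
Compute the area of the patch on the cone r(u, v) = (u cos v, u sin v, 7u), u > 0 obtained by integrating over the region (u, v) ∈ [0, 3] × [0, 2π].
Area = 45*sqrt(2)*pi

Area = ∫∫ √(EG − F²) du dv with √(EG − F²) = 5*sqrt(2)*Abs(u). Integrating over [0, 3] × [0, 2π] gives 45*sqrt(2)*pi.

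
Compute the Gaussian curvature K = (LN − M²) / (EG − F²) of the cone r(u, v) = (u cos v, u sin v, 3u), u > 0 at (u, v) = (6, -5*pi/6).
K = 0

Coefficients of the first fundamental form: E = 10, F = 0, G = u^2.
Coefficients of the second fundamental form: L = 0, M = 0, N = 3*sqrt(10)*u^2/(10*Abs(u)).
Assemble K = (LN − M²)/(EG − F²) = 0. At (u, v) = (6, -5*pi/6): K = 0.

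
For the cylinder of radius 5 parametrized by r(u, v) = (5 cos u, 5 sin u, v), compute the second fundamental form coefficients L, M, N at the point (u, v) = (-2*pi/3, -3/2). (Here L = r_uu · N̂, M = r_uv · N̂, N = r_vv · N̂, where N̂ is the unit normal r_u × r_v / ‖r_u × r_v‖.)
L = -5;  M = 0;  N = 0

Compute the unit normal N̂(u, v) = (cos(u), sin(u), 0), and the second partials r_uu, r_uv, r_vv. Take dot products:
  L(u, v) = r_uu · N̂ = -5,
  M(u, v) = r_uv · N̂ = 0,
  N(u, v) = r_vv · N̂ = 0.
Evaluating at (u, v) = (-2*pi/3, -3/2):
  L = -5, M = 0, N = 0.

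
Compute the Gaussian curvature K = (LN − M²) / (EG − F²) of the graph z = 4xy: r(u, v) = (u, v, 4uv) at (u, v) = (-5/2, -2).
K = -16/27225

Coefficients of the first fundamental form: E = 16*v^2 + 1, F = 16*u*v, G = 16*u^2 + 1.
Coefficients of the second fundamental form: L = 0, M = 4/sqrt(16*u^2 + 16*v^2 + 1), N = 0.
Assemble K = (LN − M²)/(EG − F²) = -16/(256*u^4 + 512*u^2*v^2 + 32*u^2 + 256*v^4 + 32*v^2 + 1). At (u, v) = (-5/2, -2): K = -16/27225.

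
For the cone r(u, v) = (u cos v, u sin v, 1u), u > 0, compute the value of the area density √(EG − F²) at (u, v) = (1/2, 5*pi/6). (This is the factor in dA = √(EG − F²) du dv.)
√(EG − F²)|_{(1/2, 5*pi/6)} = sqrt(2)/2

E = 2, F = 0, G = u^2, so EG − F² = 2*u^2. Taking the positive square root: √(EG − F²) = sqrt(2)*Abs(u). At (u, v) = (1/2, 5*pi/6): sqrt(2)/2.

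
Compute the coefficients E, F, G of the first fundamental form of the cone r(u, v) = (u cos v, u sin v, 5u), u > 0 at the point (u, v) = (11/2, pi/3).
E = 26;  F = 0;  G = 121/4

Partials: r_u = (cos(v), sin(v), 5), r_v = (-u*sin(v), u*cos(v), 0). As functions of (u, v):
  E = r_u · r_u = 26,
  F = r_u · r_v = 0,
  G = r_v · r_v = u^2.
Evaluating at (u, v) = (11/2, pi/3): E = 26, F = 0, G = 121/4.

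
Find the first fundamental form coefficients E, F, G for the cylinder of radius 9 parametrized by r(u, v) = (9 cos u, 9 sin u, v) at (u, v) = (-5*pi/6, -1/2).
E = 81;  F = 0;  G = 1

Partials: r_u = (-9*sin(u), 9*cos(u), 0), r_v = (0, 0, 1). As functions of (u, v):
  E = r_u · r_u = 81,
  F = r_u · r_v = 0,
  G = r_v · r_v = 1.
Evaluating at (u, v) = (-5*pi/6, -1/2): E = 81, F = 0, G = 1.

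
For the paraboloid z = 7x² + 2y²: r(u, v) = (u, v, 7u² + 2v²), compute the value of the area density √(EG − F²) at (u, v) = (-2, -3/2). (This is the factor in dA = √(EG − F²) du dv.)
√(EG − F²)|_{(-2, -3/2)} = sqrt(821)

E = 196*u^2 + 1, F = 56*u*v, G = 16*v^2 + 1, so EG − F² = 196*u^2 + 16*v^2 + 1. Taking the positive square root: √(EG − F²) = sqrt(196*u^2 + 16*v^2 + 1). At (u, v) = (-2, -3/2): sqrt(821).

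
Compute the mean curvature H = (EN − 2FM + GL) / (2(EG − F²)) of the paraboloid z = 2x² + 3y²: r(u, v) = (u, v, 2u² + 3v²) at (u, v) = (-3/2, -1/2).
H = 131*sqrt(46)/2116

With E = 16*u^2 + 1, F = 24*u*v, G = 36*v^2 + 1, L = 4/sqrt(16*u^2 + 36*v^2 + 1), M = 0, N = 6/sqrt(16*u^2 + 36*v^2 + 1), assemble
  H = (EN − 2FM + GL) / (2(EG − F²)) = (48*u^2 + 72*v^2 + 5)/(16*u^2 + 36*v^2 + 1)^(3/2).
At (u, v) = (-3/2, -1/2): H = 131*sqrt(46)/2116.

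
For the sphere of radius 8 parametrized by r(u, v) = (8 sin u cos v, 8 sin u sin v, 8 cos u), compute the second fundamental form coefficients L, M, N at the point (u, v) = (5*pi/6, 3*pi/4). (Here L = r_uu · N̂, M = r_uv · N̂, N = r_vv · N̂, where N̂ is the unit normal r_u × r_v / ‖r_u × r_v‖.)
L = -8;  M = 0;  N = -2

Compute the unit normal N̂(u, v) = (sin(u)^2*cos(v)/Abs(sin(u)), sin(u)^2*sin(v)/Abs(sin(u)), sin(2*u)/(2*Abs(sin(u)))), and the second partials r_uu, r_uv, r_vv. Take dot products:
  L(u, v) = r_uu · N̂ = -8*sin(u)/Abs(sin(u)),
  M(u, v) = r_uv · N̂ = 0,
  N(u, v) = r_vv · N̂ = -8*sin(u)^3/Abs(sin(u)).
Evaluating at (u, v) = (5*pi/6, 3*pi/4):
  L = -8, M = 0, N = -2.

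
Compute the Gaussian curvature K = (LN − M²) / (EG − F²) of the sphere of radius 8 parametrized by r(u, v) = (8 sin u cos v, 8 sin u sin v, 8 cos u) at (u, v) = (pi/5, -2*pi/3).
K = 1/64

Coefficients of the first fundamental form: E = 64, F = 0, G = 64*sin(u)^2.
Coefficients of the second fundamental form: L = -8*sin(u)/Abs(sin(u)), M = 0, N = -8*sin(u)^3/Abs(sin(u)).
Assemble K = (LN − M²)/(EG − F²) = 1/64. At (u, v) = (pi/5, -2*pi/3): K = 1/64.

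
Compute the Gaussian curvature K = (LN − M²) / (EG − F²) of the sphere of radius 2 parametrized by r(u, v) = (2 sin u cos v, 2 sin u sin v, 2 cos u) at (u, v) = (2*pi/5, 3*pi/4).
K = 1/4

Coefficients of the first fundamental form: E = 4, F = 0, G = 4*sin(u)^2.
Coefficients of the second fundamental form: L = -2*sin(u)/Abs(sin(u)), M = 0, N = -2*sin(u)^3/Abs(sin(u)).
Assemble K = (LN − M²)/(EG − F²) = 1/4. At (u, v) = (2*pi/5, 3*pi/4): K = 1/4.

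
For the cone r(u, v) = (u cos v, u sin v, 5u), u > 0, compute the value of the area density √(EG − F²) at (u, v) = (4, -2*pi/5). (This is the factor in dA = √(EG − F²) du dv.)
√(EG − F²)|_{(4, -2*pi/5)} = 4*sqrt(26)

E = 26, F = 0, G = u^2, so EG − F² = 26*u^2. Taking the positive square root: √(EG − F²) = sqrt(26)*Abs(u). At (u, v) = (4, -2*pi/5): 4*sqrt(26).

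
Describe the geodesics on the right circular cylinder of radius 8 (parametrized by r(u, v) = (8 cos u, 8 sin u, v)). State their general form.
The cylinder is flat (K = 0) and locally isometric to the plane via the development (u, v) ↦ (8 u, v). Geodesics are the pre-images of straight lines: circles (v constant), vertical lines (u constant), and helices (v = c · u + d) for constants c, d.

A right cylinder has E = 8², F = 0, G = 1, so EG − F² = 8², and L = −8, M = N = 0, giving K = (LN − M²)/(EG − F²) = 0 everywhere. A flat surface is locally isometric to the Euclidean plane via the map (u, v) ↦ (8 u, v). Straight lines in the (x̃, ỹ) plane pull back to: (a) horizontal circles (v = const), (b) vertical generators (u = const), and (c) helices (8 u tan θ = v, i.e. v = c · u + d).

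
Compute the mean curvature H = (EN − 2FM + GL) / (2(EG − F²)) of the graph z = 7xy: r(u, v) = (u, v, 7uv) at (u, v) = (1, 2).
H = -343*sqrt(246)/30258

With E = 49*v^2 + 1, F = 49*u*v, G = 49*u^2 + 1, L = 0, M = 7/sqrt(49*u^2 + 49*v^2 + 1), N = 0, assemble
  H = (EN − 2FM + GL) / (2(EG − F²)) = -343*u*v/(49*u^2 + 49*v^2 + 1)^(3/2).
At (u, v) = (1, 2): H = -343*sqrt(246)/30258.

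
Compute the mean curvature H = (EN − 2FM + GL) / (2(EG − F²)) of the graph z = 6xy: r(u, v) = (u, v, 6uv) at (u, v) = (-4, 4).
H = 3456*sqrt(1153)/1329409

With E = 36*v^2 + 1, F = 36*u*v, G = 36*u^2 + 1, L = 0, M = 6/sqrt(36*u^2 + 36*v^2 + 1), N = 0, assemble
  H = (EN − 2FM + GL) / (2(EG − F²)) = -216*u*v/(36*u^2 + 36*v^2 + 1)^(3/2).
At (u, v) = (-4, 4): H = 3456*sqrt(1153)/1329409.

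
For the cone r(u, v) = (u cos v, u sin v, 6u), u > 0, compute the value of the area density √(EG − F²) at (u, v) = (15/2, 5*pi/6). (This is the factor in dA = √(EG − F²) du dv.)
√(EG − F²)|_{(15/2, 5*pi/6)} = 15*sqrt(37)/2

E = 37, F = 0, G = u^2, so EG − F² = 37*u^2. Taking the positive square root: √(EG − F²) = sqrt(37)*Abs(u). At (u, v) = (15/2, 5*pi/6): 15*sqrt(37)/2.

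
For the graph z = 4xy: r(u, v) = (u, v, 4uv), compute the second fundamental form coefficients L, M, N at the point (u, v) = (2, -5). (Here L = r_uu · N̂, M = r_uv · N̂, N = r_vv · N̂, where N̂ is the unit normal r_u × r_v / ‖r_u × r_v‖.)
L = 0;  M = 4*sqrt(465)/465;  N = 0

Compute the unit normal N̂(u, v) = (-4*v/sqrt(16*u^2 + 16*v^2 + 1), -4*u/sqrt(16*u^2 + 16*v^2 + 1), 1/sqrt(16*u^2 + 16*v^2 + 1)), and the second partials r_uu, r_uv, r_vv. Take dot products:
  L(u, v) = r_uu · N̂ = 0,
  M(u, v) = r_uv · N̂ = 4/sqrt(16*u^2 + 16*v^2 + 1),
  N(u, v) = r_vv · N̂ = 0.
Evaluating at (u, v) = (2, -5):
  L = 0, M = 4*sqrt(465)/465, N = 0.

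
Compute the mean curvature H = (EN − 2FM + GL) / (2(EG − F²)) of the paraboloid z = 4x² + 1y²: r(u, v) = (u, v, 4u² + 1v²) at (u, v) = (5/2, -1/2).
H = 409*sqrt(402)/161604

With E = 64*u^2 + 1, F = 16*u*v, G = 4*v^2 + 1, L = 8/sqrt(64*u^2 + 4*v^2 + 1), M = 0, N = 2/sqrt(64*u^2 + 4*v^2 + 1), assemble
  H = (EN − 2FM + GL) / (2(EG − F²)) = (64*u^2 + 16*v^2 + 5)/(64*u^2 + 4*v^2 + 1)^(3/2).
At (u, v) = (5/2, -1/2): H = 409*sqrt(402)/161604.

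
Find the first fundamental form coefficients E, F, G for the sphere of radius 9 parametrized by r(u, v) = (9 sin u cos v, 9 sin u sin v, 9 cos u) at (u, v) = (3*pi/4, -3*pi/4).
E = 81;  F = 0;  G = 81/2

Partials: r_u = (9*cos(u)*cos(v), 9*sin(v)*cos(u), -9*sin(u)), r_v = (-9*sin(u)*sin(v), 9*sin(u)*cos(v), 0). As functions of (u, v):
  E = r_u · r_u = 81,
  F = r_u · r_v = 0,
  G = r_v · r_v = 81*sin(u)^2.
Evaluating at (u, v) = (3*pi/4, -3*pi/4): E = 81, F = 0, G = 81/2.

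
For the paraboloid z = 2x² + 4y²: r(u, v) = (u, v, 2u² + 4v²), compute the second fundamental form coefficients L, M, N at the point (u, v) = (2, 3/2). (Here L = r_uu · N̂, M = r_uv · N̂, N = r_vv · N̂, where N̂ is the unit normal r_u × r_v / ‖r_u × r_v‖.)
L = 4*sqrt(209)/209;  M = 0;  N = 8*sqrt(209)/209

Compute the unit normal N̂(u, v) = (-4*u/sqrt(16*u^2 + 64*v^2 + 1), -8*v/sqrt(16*u^2 + 64*v^2 + 1), 1/sqrt(16*u^2 + 64*v^2 + 1)), and the second partials r_uu, r_uv, r_vv. Take dot products:
  L(u, v) = r_uu · N̂ = 4/sqrt(16*u^2 + 64*v^2 + 1),
  M(u, v) = r_uv · N̂ = 0,
  N(u, v) = r_vv · N̂ = 8/sqrt(16*u^2 + 64*v^2 + 1).
Evaluating at (u, v) = (2, 3/2):
  L = 4*sqrt(209)/209, M = 0, N = 8*sqrt(209)/209.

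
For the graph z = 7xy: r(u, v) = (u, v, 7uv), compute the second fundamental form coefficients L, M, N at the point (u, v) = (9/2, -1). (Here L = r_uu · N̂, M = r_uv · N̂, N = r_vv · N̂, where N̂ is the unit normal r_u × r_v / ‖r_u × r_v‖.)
L = 0;  M = 14*sqrt(4169)/4169;  N = 0

Compute the unit normal N̂(u, v) = (-7*v/sqrt(49*u^2 + 49*v^2 + 1), -7*u/sqrt(49*u^2 + 49*v^2 + 1), 1/sqrt(49*u^2 + 49*v^2 + 1)), and the second partials r_uu, r_uv, r_vv. Take dot products:
  L(u, v) = r_uu · N̂ = 0,
  M(u, v) = r_uv · N̂ = 7/sqrt(49*u^2 + 49*v^2 + 1),
  N(u, v) = r_vv · N̂ = 0.
Evaluating at (u, v) = (9/2, -1):
  L = 0, M = 14*sqrt(4169)/4169, N = 0.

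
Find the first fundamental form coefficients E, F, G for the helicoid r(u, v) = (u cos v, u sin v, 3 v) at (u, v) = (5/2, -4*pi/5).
E = 1;  F = 0;  G = 61/4

Partials: r_u = (cos(v), sin(v), 0), r_v = (-u*sin(v), u*cos(v), 3). As functions of (u, v):
  E = r_u · r_u = 1,
  F = r_u · r_v = 0,
  G = r_v · r_v = u^2 + 9.
Evaluating at (u, v) = (5/2, -4*pi/5): E = 1, F = 0, G = 61/4.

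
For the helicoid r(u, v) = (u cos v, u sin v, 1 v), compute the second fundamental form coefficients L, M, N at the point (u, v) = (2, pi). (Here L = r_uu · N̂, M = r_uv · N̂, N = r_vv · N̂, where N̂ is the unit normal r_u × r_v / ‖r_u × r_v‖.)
L = 0;  M = -sqrt(5)/5;  N = 0

Compute the unit normal N̂(u, v) = (sin(v)/sqrt(u^2 + 1), -cos(v)/sqrt(u^2 + 1), u/sqrt(u^2 + 1)), and the second partials r_uu, r_uv, r_vv. Take dot products:
  L(u, v) = r_uu · N̂ = 0,
  M(u, v) = r_uv · N̂ = -1/sqrt(u^2 + 1),
  N(u, v) = r_vv · N̂ = 0.
Evaluating at (u, v) = (2, pi):
  L = 0, M = -sqrt(5)/5, N = 0.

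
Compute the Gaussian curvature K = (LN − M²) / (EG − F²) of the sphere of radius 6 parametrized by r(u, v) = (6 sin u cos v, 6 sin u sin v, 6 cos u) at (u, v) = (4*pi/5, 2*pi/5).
K = 1/36

Coefficients of the first fundamental form: E = 36, F = 0, G = 36*sin(u)^2.
Coefficients of the second fundamental form: L = -6*sin(u)/Abs(sin(u)), M = 0, N = -6*sin(u)^3/Abs(sin(u)).
Assemble K = (LN − M²)/(EG − F²) = 1/36. At (u, v) = (4*pi/5, 2*pi/5): K = 1/36.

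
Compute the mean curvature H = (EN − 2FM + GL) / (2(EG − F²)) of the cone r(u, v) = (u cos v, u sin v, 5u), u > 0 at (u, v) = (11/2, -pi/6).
H = 5*sqrt(26)/286

With E = 26, F = 0, G = u^2, L = 0, M = 0, N = 5*sqrt(26)*u^2/(26*Abs(u)), assemble
  H = (EN − 2FM + GL) / (2(EG − F²)) = 5*sqrt(26)/(52*Abs(u)).
At (u, v) = (11/2, -pi/6): H = 5*sqrt(26)/286.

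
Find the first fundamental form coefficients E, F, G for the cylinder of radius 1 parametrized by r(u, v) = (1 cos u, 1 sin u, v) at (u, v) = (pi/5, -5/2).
E = 1;  F = 0;  G = 1

Partials: r_u = (-sin(u), cos(u), 0), r_v = (0, 0, 1). As functions of (u, v):
  E = r_u · r_u = 1,
  F = r_u · r_v = 0,
  G = r_v · r_v = 1.
Evaluating at (u, v) = (pi/5, -5/2): E = 1, F = 0, G = 1.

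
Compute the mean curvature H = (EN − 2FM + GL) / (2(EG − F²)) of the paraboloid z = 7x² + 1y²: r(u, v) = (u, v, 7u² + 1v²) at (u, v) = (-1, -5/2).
H = 379*sqrt(222)/49284

With E = 196*u^2 + 1, F = 28*u*v, G = 4*v^2 + 1, L = 14/sqrt(196*u^2 + 4*v^2 + 1), M = 0, N = 2/sqrt(196*u^2 + 4*v^2 + 1), assemble
  H = (EN − 2FM + GL) / (2(EG − F²)) = 4*(49*u^2 + 7*v^2 + 2)/(196*u^2 + 4*v^2 + 1)^(3/2).
At (u, v) = (-1, -5/2): H = 379*sqrt(222)/49284.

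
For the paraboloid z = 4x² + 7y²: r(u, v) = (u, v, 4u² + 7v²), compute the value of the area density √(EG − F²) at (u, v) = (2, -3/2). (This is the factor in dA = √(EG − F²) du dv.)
√(EG − F²)|_{(2, -3/2)} = sqrt(698)

E = 64*u^2 + 1, F = 112*u*v, G = 196*v^2 + 1, so EG − F² = 64*u^2 + 196*v^2 + 1. Taking the positive square root: √(EG − F²) = sqrt(64*u^2 + 196*v^2 + 1). At (u, v) = (2, -3/2): sqrt(698).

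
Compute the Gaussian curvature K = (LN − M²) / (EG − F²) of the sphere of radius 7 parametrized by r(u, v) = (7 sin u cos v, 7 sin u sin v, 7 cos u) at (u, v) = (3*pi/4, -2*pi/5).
K = 1/49

Coefficients of the first fundamental form: E = 49, F = 0, G = 49*sin(u)^2.
Coefficients of the second fundamental form: L = -7*sin(u)/Abs(sin(u)), M = 0, N = -7*sin(u)^3/Abs(sin(u)).
Assemble K = (LN − M²)/(EG − F²) = 1/49. At (u, v) = (3*pi/4, -2*pi/5): K = 1/49.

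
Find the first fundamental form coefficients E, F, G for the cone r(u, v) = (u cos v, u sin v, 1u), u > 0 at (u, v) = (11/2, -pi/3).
E = 2;  F = 0;  G = 121/4

Partials: r_u = (cos(v), sin(v), 1), r_v = (-u*sin(v), u*cos(v), 0). As functions of (u, v):
  E = r_u · r_u = 2,
  F = r_u · r_v = 0,
  G = r_v · r_v = u^2.
Evaluating at (u, v) = (11/2, -pi/3): E = 2, F = 0, G = 121/4.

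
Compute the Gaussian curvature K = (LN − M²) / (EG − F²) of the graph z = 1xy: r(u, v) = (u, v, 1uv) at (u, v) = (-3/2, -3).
K = -16/2401

Coefficients of the first fundamental form: E = v^2 + 1, F = u*v, G = u^2 + 1.
Coefficients of the second fundamental form: L = 0, M = 1/sqrt(u^2 + v^2 + 1), N = 0.
Assemble K = (LN − M²)/(EG − F²) = 1/((u^2*v^2 - (u^2 + 1)*(v^2 + 1))*(u^2 + v^2 + 1)). At (u, v) = (-3/2, -3): K = -16/2401.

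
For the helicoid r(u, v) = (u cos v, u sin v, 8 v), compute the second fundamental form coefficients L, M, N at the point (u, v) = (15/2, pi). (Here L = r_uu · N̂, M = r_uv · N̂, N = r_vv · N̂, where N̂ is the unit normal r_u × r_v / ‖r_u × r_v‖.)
L = 0;  M = -16*sqrt(481)/481;  N = 0

Compute the unit normal N̂(u, v) = (8*sin(v)/sqrt(u^2 + 64), -8*cos(v)/sqrt(u^2 + 64), u/sqrt(u^2 + 64)), and the second partials r_uu, r_uv, r_vv. Take dot products:
  L(u, v) = r_uu · N̂ = 0,
  M(u, v) = r_uv · N̂ = -8/sqrt(u^2 + 64),
  N(u, v) = r_vv · N̂ = 0.
Evaluating at (u, v) = (15/2, pi):
  L = 0, M = -16*sqrt(481)/481, N = 0.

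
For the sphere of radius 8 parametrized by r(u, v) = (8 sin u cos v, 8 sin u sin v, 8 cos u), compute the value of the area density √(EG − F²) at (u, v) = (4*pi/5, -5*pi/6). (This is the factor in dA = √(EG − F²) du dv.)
√(EG − F²)|_{(4*pi/5, -5*pi/6)} = 16*sqrt(10 - 2*sqrt(5))

E = 64, F = 0, G = 64*sin(u)^2, so EG − F² = 4096*sin(u)^2. Taking the positive square root: √(EG − F²) = 64*Abs(sin(u)). At (u, v) = (4*pi/5, -5*pi/6): 16*sqrt(10 - 2*sqrt(5)).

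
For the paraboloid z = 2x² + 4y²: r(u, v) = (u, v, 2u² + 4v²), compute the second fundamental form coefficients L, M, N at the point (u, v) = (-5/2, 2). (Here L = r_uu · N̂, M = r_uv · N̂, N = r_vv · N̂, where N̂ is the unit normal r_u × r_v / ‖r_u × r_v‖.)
L = 4*sqrt(357)/357;  M = 0;  N = 8*sqrt(357)/357

Compute the unit normal N̂(u, v) = (-4*u/sqrt(16*u^2 + 64*v^2 + 1), -8*v/sqrt(16*u^2 + 64*v^2 + 1), 1/sqrt(16*u^2 + 64*v^2 + 1)), and the second partials r_uu, r_uv, r_vv. Take dot products:
  L(u, v) = r_uu · N̂ = 4/sqrt(16*u^2 + 64*v^2 + 1),
  M(u, v) = r_uv · N̂ = 0,
  N(u, v) = r_vv · N̂ = 8/sqrt(16*u^2 + 64*v^2 + 1).
Evaluating at (u, v) = (-5/2, 2):
  L = 4*sqrt(357)/357, M = 0, N = 8*sqrt(357)/357.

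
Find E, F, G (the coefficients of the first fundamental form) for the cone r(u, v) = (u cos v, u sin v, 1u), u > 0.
E = 2;  F = 0;  G = u^2

Compute partials: r_u = (cos(v), sin(v), 1), r_v = (-u*sin(v), u*cos(v), 0). Then
  E = r_u · r_u = 2,
  F = r_u · r_v = 0,
  G = r_v · r_v = u^2.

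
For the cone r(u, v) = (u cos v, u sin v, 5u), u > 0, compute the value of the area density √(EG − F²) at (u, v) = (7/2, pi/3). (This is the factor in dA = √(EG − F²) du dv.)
√(EG − F²)|_{(7/2, pi/3)} = 7*sqrt(26)/2

E = 26, F = 0, G = u^2, so EG − F² = 26*u^2. Taking the positive square root: √(EG − F²) = sqrt(26)*Abs(u). At (u, v) = (7/2, pi/3): 7*sqrt(26)/2.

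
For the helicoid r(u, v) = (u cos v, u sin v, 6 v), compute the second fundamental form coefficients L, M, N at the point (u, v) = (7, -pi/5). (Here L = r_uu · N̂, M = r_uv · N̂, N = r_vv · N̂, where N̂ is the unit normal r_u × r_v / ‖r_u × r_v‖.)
L = 0;  M = -6*sqrt(85)/85;  N = 0

Compute the unit normal N̂(u, v) = (6*sin(v)/sqrt(u^2 + 36), -6*cos(v)/sqrt(u^2 + 36), u/sqrt(u^2 + 36)), and the second partials r_uu, r_uv, r_vv. Take dot products:
  L(u, v) = r_uu · N̂ = 0,
  M(u, v) = r_uv · N̂ = -6/sqrt(u^2 + 36),
  N(u, v) = r_vv · N̂ = 0.
Evaluating at (u, v) = (7, -pi/5):
  L = 0, M = -6*sqrt(85)/85, N = 0.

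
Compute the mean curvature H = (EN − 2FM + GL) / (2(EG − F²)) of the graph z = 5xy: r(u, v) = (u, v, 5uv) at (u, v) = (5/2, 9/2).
H = -5625*sqrt(2654)/3521858

With E = 25*v^2 + 1, F = 25*u*v, G = 25*u^2 + 1, L = 0, M = 5/sqrt(25*u^2 + 25*v^2 + 1), N = 0, assemble
  H = (EN − 2FM + GL) / (2(EG − F²)) = -125*u*v/(25*u^2 + 25*v^2 + 1)^(3/2).
At (u, v) = (5/2, 9/2): H = -5625*sqrt(2654)/3521858.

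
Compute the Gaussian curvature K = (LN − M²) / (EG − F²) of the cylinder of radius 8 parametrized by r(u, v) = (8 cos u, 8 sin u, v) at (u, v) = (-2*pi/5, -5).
K = 0

Coefficients of the first fundamental form: E = 64, F = 0, G = 1.
Coefficients of the second fundamental form: L = -8, M = 0, N = 0.
Assemble K = (LN − M²)/(EG − F²) = 0. At (u, v) = (-2*pi/5, -5): K = 0.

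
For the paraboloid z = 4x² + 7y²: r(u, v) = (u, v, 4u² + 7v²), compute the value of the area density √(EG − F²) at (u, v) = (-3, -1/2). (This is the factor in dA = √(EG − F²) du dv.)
√(EG − F²)|_{(-3, -1/2)} = sqrt(626)

E = 64*u^2 + 1, F = 112*u*v, G = 196*v^2 + 1, so EG − F² = 64*u^2 + 196*v^2 + 1. Taking the positive square root: √(EG − F²) = sqrt(64*u^2 + 196*v^2 + 1). At (u, v) = (-3, -1/2): sqrt(626).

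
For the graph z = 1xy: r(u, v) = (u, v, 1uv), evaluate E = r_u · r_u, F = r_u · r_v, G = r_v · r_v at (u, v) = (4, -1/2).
E = 5/4;  F = -2;  G = 17

Partials: r_u = (1, 0, v), r_v = (0, 1, u). As functions of (u, v):
  E = r_u · r_u = v^2 + 1,
  F = r_u · r_v = u*v,
  G = r_v · r_v = u^2 + 1.
Evaluating at (u, v) = (4, -1/2): E = 5/4, F = -2, G = 17.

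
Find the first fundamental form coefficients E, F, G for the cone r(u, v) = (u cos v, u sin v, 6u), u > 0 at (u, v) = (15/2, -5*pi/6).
E = 37;  F = 0;  G = 225/4

Partials: r_u = (cos(v), sin(v), 6), r_v = (-u*sin(v), u*cos(v), 0). As functions of (u, v):
  E = r_u · r_u = 37,
  F = r_u · r_v = 0,
  G = r_v · r_v = u^2.
Evaluating at (u, v) = (15/2, -5*pi/6): E = 37, F = 0, G = 225/4.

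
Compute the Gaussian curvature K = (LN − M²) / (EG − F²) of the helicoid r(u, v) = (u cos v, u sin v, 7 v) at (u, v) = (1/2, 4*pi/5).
K = -784/38809

Coefficients of the first fundamental form: E = 1, F = 0, G = u^2 + 49.
Coefficients of the second fundamental form: L = 0, M = -7/sqrt(u^2 + 49), N = 0.
Assemble K = (LN − M²)/(EG − F²) = -49/(u^2 + 49)^2. At (u, v) = (1/2, 4*pi/5): K = -784/38809.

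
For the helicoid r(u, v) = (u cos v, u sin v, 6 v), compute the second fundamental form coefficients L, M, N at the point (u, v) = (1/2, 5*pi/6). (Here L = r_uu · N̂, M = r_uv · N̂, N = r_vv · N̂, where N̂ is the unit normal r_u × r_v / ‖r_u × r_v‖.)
L = 0;  M = -12*sqrt(145)/145;  N = 0

Compute the unit normal N̂(u, v) = (6*sin(v)/sqrt(u^2 + 36), -6*cos(v)/sqrt(u^2 + 36), u/sqrt(u^2 + 36)), and the second partials r_uu, r_uv, r_vv. Take dot products:
  L(u, v) = r_uu · N̂ = 0,
  M(u, v) = r_uv · N̂ = -6/sqrt(u^2 + 36),
  N(u, v) = r_vv · N̂ = 0.
Evaluating at (u, v) = (1/2, 5*pi/6):
  L = 0, M = -12*sqrt(145)/145, N = 0.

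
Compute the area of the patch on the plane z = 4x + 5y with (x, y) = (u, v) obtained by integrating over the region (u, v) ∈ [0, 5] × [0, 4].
Area = 20*sqrt(42)

Area = ∫∫ √(EG − F²) du dv with √(EG − F²) = sqrt(42). Integrating over [0, 5] × [0, 4] gives 20*sqrt(42).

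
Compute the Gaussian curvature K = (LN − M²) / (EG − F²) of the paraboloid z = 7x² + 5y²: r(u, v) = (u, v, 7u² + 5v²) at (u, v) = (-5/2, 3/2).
K = 140/2105401

Coefficients of the first fundamental form: E = 196*u^2 + 1, F = 140*u*v, G = 100*v^2 + 1.
Coefficients of the second fundamental form: L = 14/sqrt(196*u^2 + 100*v^2 + 1), M = 0, N = 10/sqrt(196*u^2 + 100*v^2 + 1).
Assemble K = (LN − M²)/(EG − F²) = 140/(38416*u^4 + 39200*u^2*v^2 + 392*u^2 + 10000*v^4 + 200*v^2 + 1). At (u, v) = (-5/2, 3/2): K = 140/2105401.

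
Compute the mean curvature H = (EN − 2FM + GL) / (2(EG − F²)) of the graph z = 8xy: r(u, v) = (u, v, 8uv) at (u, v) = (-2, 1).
H = 1024*sqrt(321)/103041

With E = 64*v^2 + 1, F = 64*u*v, G = 64*u^2 + 1, L = 0, M = 8/sqrt(64*u^2 + 64*v^2 + 1), N = 0, assemble
  H = (EN − 2FM + GL) / (2(EG − F²)) = -512*u*v/(64*u^2 + 64*v^2 + 1)^(3/2).
At (u, v) = (-2, 1): H = 1024*sqrt(321)/103041.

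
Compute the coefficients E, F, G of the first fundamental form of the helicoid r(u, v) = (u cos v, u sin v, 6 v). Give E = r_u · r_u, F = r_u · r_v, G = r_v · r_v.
E = 1;  F = 0;  G = u^2 + 36

Compute partials: r_u = (cos(v), sin(v), 0), r_v = (-u*sin(v), u*cos(v), 6). Then
  E = r_u · r_u = 1,
  F = r_u · r_v = 0,
  G = r_v · r_v = u^2 + 36.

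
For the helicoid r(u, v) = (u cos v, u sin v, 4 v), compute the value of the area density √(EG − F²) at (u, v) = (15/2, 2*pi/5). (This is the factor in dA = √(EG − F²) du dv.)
√(EG − F²)|_{(15/2, 2*pi/5)} = 17/2

E = 1, F = 0, G = u^2 + 16, so EG − F² = u^2 + 16. Taking the positive square root: √(EG − F²) = sqrt(u^2 + 16). At (u, v) = (15/2, 2*pi/5): 17/2.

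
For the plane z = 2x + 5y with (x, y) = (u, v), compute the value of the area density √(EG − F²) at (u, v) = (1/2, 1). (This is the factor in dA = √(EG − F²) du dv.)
√(EG − F²)|_{(1/2, 1)} = sqrt(30)

E = 5, F = 10, G = 26, so EG − F² = 30. Taking the positive square root: √(EG − F²) = sqrt(30). At (u, v) = (1/2, 1): sqrt(30).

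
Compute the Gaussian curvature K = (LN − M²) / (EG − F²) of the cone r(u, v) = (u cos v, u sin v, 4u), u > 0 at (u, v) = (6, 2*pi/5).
K = 0

Coefficients of the first fundamental form: E = 17, F = 0, G = u^2.
Coefficients of the second fundamental form: L = 0, M = 0, N = 4*sqrt(17)*u^2/(17*Abs(u)).
Assemble K = (LN − M²)/(EG − F²) = 0. At (u, v) = (6, 2*pi/5): K = 0.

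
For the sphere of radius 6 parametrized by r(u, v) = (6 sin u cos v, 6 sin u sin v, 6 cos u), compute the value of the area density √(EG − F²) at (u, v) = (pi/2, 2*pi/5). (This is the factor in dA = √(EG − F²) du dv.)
√(EG − F²)|_{(pi/2, 2*pi/5)} = 36

E = 36, F = 0, G = 36*sin(u)^2, so EG − F² = 1296*sin(u)^2. Taking the positive square root: √(EG − F²) = 36*Abs(sin(u)). At (u, v) = (pi/2, 2*pi/5): 36.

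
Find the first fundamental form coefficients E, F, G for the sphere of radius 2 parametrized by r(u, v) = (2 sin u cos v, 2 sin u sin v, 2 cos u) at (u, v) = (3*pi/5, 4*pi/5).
E = 4;  F = 0;  G = sqrt(5)/2 + 5/2

Partials: r_u = (2*cos(u)*cos(v), 2*sin(v)*cos(u), -2*sin(u)), r_v = (-2*sin(u)*sin(v), 2*sin(u)*cos(v), 0). As functions of (u, v):
  E = r_u · r_u = 4,
  F = r_u · r_v = 0,
  G = r_v · r_v = 4*sin(u)^2.
Evaluating at (u, v) = (3*pi/5, 4*pi/5): E = 4, F = 0, G = sqrt(5)/2 + 5/2.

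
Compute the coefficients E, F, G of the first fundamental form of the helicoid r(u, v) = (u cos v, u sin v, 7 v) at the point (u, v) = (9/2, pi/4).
E = 1;  F = 0;  G = 277/4

Partials: r_u = (cos(v), sin(v), 0), r_v = (-u*sin(v), u*cos(v), 7). As functions of (u, v):
  E = r_u · r_u = 1,
  F = r_u · r_v = 0,
  G = r_v · r_v = u^2 + 49.
Evaluating at (u, v) = (9/2, pi/4): E = 1, F = 0, G = 277/4.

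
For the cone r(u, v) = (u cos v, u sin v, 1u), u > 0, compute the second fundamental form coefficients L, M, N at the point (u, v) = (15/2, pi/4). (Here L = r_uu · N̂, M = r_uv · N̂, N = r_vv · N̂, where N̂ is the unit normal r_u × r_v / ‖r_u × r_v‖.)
L = 0;  M = 0;  N = 15*sqrt(2)/4

Compute the unit normal N̂(u, v) = (-sqrt(2)*u*cos(v)/(2*Abs(u)), -sqrt(2)*u*sin(v)/(2*Abs(u)), sqrt(2)*u/(2*Abs(u))), and the second partials r_uu, r_uv, r_vv. Take dot products:
  L(u, v) = r_uu · N̂ = 0,
  M(u, v) = r_uv · N̂ = 0,
  N(u, v) = r_vv · N̂ = sqrt(2)*u^2/(2*Abs(u)).
Evaluating at (u, v) = (15/2, pi/4):
  L = 0, M = 0, N = 15*sqrt(2)/4.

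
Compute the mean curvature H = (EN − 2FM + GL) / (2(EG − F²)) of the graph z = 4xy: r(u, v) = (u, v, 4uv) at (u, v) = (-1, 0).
H = 0

With E = 16*v^2 + 1, F = 16*u*v, G = 16*u^2 + 1, L = 0, M = 4/sqrt(16*u^2 + 16*v^2 + 1), N = 0, assemble
  H = (EN − 2FM + GL) / (2(EG − F²)) = -64*u*v/(16*u^2 + 16*v^2 + 1)^(3/2).
At (u, v) = (-1, 0): H = 0.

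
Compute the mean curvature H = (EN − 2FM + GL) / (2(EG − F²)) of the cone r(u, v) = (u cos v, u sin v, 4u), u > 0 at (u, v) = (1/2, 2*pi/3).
H = 4*sqrt(17)/17

With E = 17, F = 0, G = u^2, L = 0, M = 0, N = 4*sqrt(17)*u^2/(17*Abs(u)), assemble
  H = (EN − 2FM + GL) / (2(EG − F²)) = 2*sqrt(17)/(17*Abs(u)).
At (u, v) = (1/2, 2*pi/3): H = 4*sqrt(17)/17.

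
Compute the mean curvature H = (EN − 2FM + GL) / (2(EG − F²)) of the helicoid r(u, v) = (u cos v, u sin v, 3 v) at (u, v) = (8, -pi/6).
H = 0

With E = 1, F = 0, G = u^2 + 9, L = 0, M = -3/sqrt(u^2 + 9), N = 0, assemble
  H = (EN − 2FM + GL) / (2(EG − F²)) = 0.
At (u, v) = (8, -pi/6): H = 0.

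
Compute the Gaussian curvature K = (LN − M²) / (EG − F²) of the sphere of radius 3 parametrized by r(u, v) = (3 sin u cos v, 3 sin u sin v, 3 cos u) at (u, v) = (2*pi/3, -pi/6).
K = 1/9

Coefficients of the first fundamental form: E = 9, F = 0, G = 9*sin(u)^2.
Coefficients of the second fundamental form: L = -3*sin(u)/Abs(sin(u)), M = 0, N = -3*sin(u)^3/Abs(sin(u)).
Assemble K = (LN − M²)/(EG − F²) = 1/9. At (u, v) = (2*pi/3, -pi/6): K = 1/9.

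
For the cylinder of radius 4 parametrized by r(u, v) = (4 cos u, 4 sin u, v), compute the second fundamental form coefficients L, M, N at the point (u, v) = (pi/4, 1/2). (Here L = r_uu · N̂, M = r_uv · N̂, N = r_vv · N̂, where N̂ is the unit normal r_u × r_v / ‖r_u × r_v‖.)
L = -4;  M = 0;  N = 0

Compute the unit normal N̂(u, v) = (cos(u), sin(u), 0), and the second partials r_uu, r_uv, r_vv. Take dot products:
  L(u, v) = r_uu · N̂ = -4,
  M(u, v) = r_uv · N̂ = 0,
  N(u, v) = r_vv · N̂ = 0.
Evaluating at (u, v) = (pi/4, 1/2):
  L = -4, M = 0, N = 0.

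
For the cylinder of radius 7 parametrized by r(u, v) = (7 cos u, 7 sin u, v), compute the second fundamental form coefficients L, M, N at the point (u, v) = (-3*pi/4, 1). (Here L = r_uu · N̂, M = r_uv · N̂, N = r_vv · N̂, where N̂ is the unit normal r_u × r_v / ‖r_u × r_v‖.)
L = -7;  M = 0;  N = 0

Compute the unit normal N̂(u, v) = (cos(u), sin(u), 0), and the second partials r_uu, r_uv, r_vv. Take dot products:
  L(u, v) = r_uu · N̂ = -7,
  M(u, v) = r_uv · N̂ = 0,
  N(u, v) = r_vv · N̂ = 0.
Evaluating at (u, v) = (-3*pi/4, 1):
  L = -7, M = 0, N = 0.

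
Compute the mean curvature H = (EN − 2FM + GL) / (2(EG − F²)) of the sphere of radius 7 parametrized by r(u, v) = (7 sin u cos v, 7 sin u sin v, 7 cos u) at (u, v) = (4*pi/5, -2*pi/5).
H = -1/7

With E = 49, F = 0, G = 49*sin(u)^2, L = -7*sin(u)/Abs(sin(u)), M = 0, N = -7*sin(u)^3/Abs(sin(u)), assemble
  H = (EN − 2FM + GL) / (2(EG − F²)) = -sin(u)/(7*Abs(sin(u))).
At (u, v) = (4*pi/5, -2*pi/5): H = -1/7.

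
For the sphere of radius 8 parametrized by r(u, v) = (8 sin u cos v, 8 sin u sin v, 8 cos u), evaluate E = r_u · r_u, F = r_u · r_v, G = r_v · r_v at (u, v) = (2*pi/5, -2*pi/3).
E = 64;  F = 0;  G = 8*sqrt(5) + 40

Partials: r_u = (8*cos(u)*cos(v), 8*sin(v)*cos(u), -8*sin(u)), r_v = (-8*sin(u)*sin(v), 8*sin(u)*cos(v), 0). As functions of (u, v):
  E = r_u · r_u = 64,
  F = r_u · r_v = 0,
  G = r_v · r_v = 64*sin(u)^2.
Evaluating at (u, v) = (2*pi/5, -2*pi/3): E = 64, F = 0, G = 8*sqrt(5) + 40.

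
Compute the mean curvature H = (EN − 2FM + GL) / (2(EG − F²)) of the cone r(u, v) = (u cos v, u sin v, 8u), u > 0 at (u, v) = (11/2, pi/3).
H = 8*sqrt(65)/715

With E = 65, F = 0, G = u^2, L = 0, M = 0, N = 8*sqrt(65)*u^2/(65*Abs(u)), assemble
  H = (EN − 2FM + GL) / (2(EG − F²)) = 4*sqrt(65)/(65*Abs(u)).
At (u, v) = (11/2, pi/3): H = 8*sqrt(65)/715.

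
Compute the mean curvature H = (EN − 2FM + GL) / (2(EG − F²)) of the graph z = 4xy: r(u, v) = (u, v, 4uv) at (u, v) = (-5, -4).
H = -1280*sqrt(73)/143883

With E = 16*v^2 + 1, F = 16*u*v, G = 16*u^2 + 1, L = 0, M = 4/sqrt(16*u^2 + 16*v^2 + 1), N = 0, assemble
  H = (EN − 2FM + GL) / (2(EG − F²)) = -64*u*v/(16*u^2 + 16*v^2 + 1)^(3/2).
At (u, v) = (-5, -4): H = -1280*sqrt(73)/143883.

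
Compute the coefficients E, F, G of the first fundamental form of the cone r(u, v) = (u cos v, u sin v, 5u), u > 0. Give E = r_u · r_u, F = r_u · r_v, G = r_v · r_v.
E = 26;  F = 0;  G = u^2

Compute partials: r_u = (cos(v), sin(v), 5), r_v = (-u*sin(v), u*cos(v), 0). Then
  E = r_u · r_u = 26,
  F = r_u · r_v = 0,
  G = r_v · r_v = u^2.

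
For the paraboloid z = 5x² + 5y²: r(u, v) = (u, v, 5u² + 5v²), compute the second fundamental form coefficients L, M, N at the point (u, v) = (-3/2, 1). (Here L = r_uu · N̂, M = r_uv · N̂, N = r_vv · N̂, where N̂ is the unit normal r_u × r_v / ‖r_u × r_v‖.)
L = 5*sqrt(326)/163;  M = 0;  N = 5*sqrt(326)/163

Compute the unit normal N̂(u, v) = (-10*u/sqrt(100*u^2 + 100*v^2 + 1), -10*v/sqrt(100*u^2 + 100*v^2 + 1), 1/sqrt(100*u^2 + 100*v^2 + 1)), and the second partials r_uu, r_uv, r_vv. Take dot products:
  L(u, v) = r_uu · N̂ = 10/sqrt(100*u^2 + 100*v^2 + 1),
  M(u, v) = r_uv · N̂ = 0,
  N(u, v) = r_vv · N̂ = 10/sqrt(100*u^2 + 100*v^2 + 1).
Evaluating at (u, v) = (-3/2, 1):
  L = 5*sqrt(326)/163, M = 0, N = 5*sqrt(326)/163.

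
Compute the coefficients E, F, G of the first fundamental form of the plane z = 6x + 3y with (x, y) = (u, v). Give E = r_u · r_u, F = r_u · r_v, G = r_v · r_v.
E = 37;  F = 18;  G = 10

Compute partials: r_u = (1, 0, 6), r_v = (0, 1, 3). Then
  E = r_u · r_u = 37,
  F = r_u · r_v = 18,
  G = r_v · r_v = 10.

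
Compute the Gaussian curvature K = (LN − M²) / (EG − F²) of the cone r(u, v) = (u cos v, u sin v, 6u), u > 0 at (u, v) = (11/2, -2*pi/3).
K = 0

Coefficients of the first fundamental form: E = 37, F = 0, G = u^2.
Coefficients of the second fundamental form: L = 0, M = 0, N = 6*sqrt(37)*u^2/(37*Abs(u)).
Assemble K = (LN − M²)/(EG − F²) = 0. At (u, v) = (11/2, -2*pi/3): K = 0.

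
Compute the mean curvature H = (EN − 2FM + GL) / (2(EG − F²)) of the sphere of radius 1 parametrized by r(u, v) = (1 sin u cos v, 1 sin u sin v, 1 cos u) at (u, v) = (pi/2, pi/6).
H = -1

With E = 1, F = 0, G = sin(u)^2, L = -sin(u)/Abs(sin(u)), M = 0, N = -sin(u)^3/Abs(sin(u)), assemble
  H = (EN − 2FM + GL) / (2(EG − F²)) = -sin(u)/Abs(sin(u)).
At (u, v) = (pi/2, pi/6): H = -1.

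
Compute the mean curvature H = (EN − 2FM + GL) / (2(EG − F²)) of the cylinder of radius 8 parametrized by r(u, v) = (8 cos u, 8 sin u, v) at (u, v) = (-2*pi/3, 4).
H = -1/16

With E = 64, F = 0, G = 1, L = -8, M = 0, N = 0, assemble
  H = (EN − 2FM + GL) / (2(EG − F²)) = -1/16.
At (u, v) = (-2*pi/3, 4): H = -1/16.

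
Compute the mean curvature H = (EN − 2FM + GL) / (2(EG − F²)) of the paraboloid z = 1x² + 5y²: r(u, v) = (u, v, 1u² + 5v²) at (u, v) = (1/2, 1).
H = 37*sqrt(102)/3468

With E = 4*u^2 + 1, F = 20*u*v, G = 100*v^2 + 1, L = 2/sqrt(4*u^2 + 100*v^2 + 1), M = 0, N = 10/sqrt(4*u^2 + 100*v^2 + 1), assemble
  H = (EN − 2FM + GL) / (2(EG − F²)) = 2*(10*u^2 + 50*v^2 + 3)/(4*u^2 + 100*v^2 + 1)^(3/2).
At (u, v) = (1/2, 1): H = 37*sqrt(102)/3468.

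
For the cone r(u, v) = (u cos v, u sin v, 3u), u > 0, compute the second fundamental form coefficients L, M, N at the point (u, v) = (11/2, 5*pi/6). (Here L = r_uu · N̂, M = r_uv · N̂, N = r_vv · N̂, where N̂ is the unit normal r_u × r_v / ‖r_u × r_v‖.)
L = 0;  M = 0;  N = 33*sqrt(10)/20

Compute the unit normal N̂(u, v) = (-3*sqrt(10)*u*cos(v)/(10*Abs(u)), -3*sqrt(10)*u*sin(v)/(10*Abs(u)), sqrt(10)*u/(10*Abs(u))), and the second partials r_uu, r_uv, r_vv. Take dot products:
  L(u, v) = r_uu · N̂ = 0,
  M(u, v) = r_uv · N̂ = 0,
  N(u, v) = r_vv · N̂ = 3*sqrt(10)*u^2/(10*Abs(u)).
Evaluating at (u, v) = (11/2, 5*pi/6):
  L = 0, M = 0, N = 33*sqrt(10)/20.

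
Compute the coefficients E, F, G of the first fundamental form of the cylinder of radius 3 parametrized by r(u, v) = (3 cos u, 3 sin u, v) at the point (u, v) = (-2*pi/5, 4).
E = 9;  F = 0;  G = 1

Partials: r_u = (-3*sin(u), 3*cos(u), 0), r_v = (0, 0, 1). As functions of (u, v):
  E = r_u · r_u = 9,
  F = r_u · r_v = 0,
  G = r_v · r_v = 1.
Evaluating at (u, v) = (-2*pi/5, 4): E = 9, F = 0, G = 1.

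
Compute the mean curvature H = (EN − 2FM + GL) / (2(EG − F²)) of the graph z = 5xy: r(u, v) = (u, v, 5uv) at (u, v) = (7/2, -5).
H = 17500*sqrt(3729)/13905441

With E = 25*v^2 + 1, F = 25*u*v, G = 25*u^2 + 1, L = 0, M = 5/sqrt(25*u^2 + 25*v^2 + 1), N = 0, assemble
  H = (EN − 2FM + GL) / (2(EG − F²)) = -125*u*v/(25*u^2 + 25*v^2 + 1)^(3/2).
At (u, v) = (7/2, -5): H = 17500*sqrt(3729)/13905441.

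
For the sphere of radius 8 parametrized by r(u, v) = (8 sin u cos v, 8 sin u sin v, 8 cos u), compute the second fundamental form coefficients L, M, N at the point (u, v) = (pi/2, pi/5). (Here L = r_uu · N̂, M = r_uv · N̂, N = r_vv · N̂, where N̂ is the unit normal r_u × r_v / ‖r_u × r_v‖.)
L = -8;  M = 0;  N = -8

Compute the unit normal N̂(u, v) = (sin(u)^2*cos(v)/Abs(sin(u)), sin(u)^2*sin(v)/Abs(sin(u)), sin(2*u)/(2*Abs(sin(u)))), and the second partials r_uu, r_uv, r_vv. Take dot products:
  L(u, v) = r_uu · N̂ = -8*sin(u)/Abs(sin(u)),
  M(u, v) = r_uv · N̂ = 0,
  N(u, v) = r_vv · N̂ = -8*sin(u)^3/Abs(sin(u)).
Evaluating at (u, v) = (pi/2, pi/5):
  L = -8, M = 0, N = -8.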